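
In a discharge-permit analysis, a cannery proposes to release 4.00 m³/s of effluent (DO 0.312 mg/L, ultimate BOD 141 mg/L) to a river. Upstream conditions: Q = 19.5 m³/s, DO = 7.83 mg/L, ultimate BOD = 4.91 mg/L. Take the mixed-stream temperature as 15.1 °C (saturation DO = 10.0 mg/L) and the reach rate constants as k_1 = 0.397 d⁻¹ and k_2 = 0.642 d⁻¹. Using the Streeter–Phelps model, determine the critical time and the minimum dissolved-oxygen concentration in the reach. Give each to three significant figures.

Mixed DO = (19.5×7.83 + 4.00×0.312)/(19.5+4.00) = 153.9/23.50 = 6.550 mg/L.
Mixed L₀ = (19.5×4.91 + 4.00×141)/(23.50) = 659.7/23.50 = 28.07 mg/L.
Initial deficit D₀ = C_s − DO₀ = 10.0 − 6.550 = 3.450 mg/L.
t_c = (1/0.2450) ln[(0.642/0.397)(1 − 3.450×0.2450/(0.397×28.07))] = 4.082 × ln(1.495) = 1.640 d.
D_c = (0.397/0.642) × 28.07 × e^(−0.397×1.640) = 0.6184 × 28.07 × 0.5215 = 9.053 mg/L.
Minimum DO = 10.0 − 9.053 = 0.9467 mg/L.

t_c ≈ 1.64 d; minimum DO ≈ 0.947 mg/L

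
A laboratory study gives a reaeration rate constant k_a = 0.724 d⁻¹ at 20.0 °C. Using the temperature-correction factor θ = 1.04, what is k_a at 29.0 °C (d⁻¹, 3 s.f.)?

k_a(T₂) = k_a(T₁) · θ^(T₂−T₁) = 0.724 × 1.04^(29.0−20.0)
= 0.724 × 1.04^9.00 = 0.724 × 1.423 = 1.030 d⁻¹.

k_a ≈ 1.03 d⁻¹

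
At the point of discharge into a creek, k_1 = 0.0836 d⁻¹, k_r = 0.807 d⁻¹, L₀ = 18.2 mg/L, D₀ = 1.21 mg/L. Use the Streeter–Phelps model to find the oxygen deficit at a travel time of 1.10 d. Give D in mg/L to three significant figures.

k_1 L₀/(k_r−k_1) = 0.0836×18.2/(0.807−0.0836) = 1.522/0.7234 = 2.103 mg/L.
e^(−k_1 t) = e^(−0.0836×1.100) = 0.9121; e^(−k_r t) = e^(−0.807×1.100) = 0.4116.
D = 2.103 × (0.9121 − 0.4116) + 1.21 × 0.4116 = 1.053 + 0.4980 = 1.551 mg/L.

D ≈ 1.55 mg/L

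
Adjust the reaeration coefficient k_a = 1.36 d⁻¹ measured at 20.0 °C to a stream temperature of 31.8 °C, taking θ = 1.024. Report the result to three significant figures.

k_a ≈ 1.80 d⁻¹

k_a(T₂) = k_a(T₁) · θ^(T₂−T₁) = 1.36 × 1.024^(31.8−20.0)
= 1.36 × 1.024^11.8 = 1.36 × 1.323 = 1.799 d⁻¹.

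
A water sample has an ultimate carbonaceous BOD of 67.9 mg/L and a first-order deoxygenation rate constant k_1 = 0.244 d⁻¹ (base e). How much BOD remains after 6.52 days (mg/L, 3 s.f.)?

L_t = L₀ e^(−k_1 t) = 67.9 × e^(−0.244×6.52) = 67.9 × 0.2037 = 13.83 mg/L.

L ≈ 13.8 mg/L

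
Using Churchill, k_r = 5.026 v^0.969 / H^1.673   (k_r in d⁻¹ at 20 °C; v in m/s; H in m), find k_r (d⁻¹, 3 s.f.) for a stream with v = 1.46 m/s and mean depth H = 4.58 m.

k_r = 5.026 × 1.46^0.969 / 4.58^1.673 = 5.026 × 1.443 / 12.75 = 0.5687 d⁻¹.

k_r ≈ 0.569 d⁻¹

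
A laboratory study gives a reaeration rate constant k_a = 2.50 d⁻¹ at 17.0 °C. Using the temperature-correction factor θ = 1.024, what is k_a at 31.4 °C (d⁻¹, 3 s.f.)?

k_a(T₂) = k_a(T₁) · θ^(T₂−T₁) = 2.50 × 1.024^(31.4−17.0)
= 2.50 × 1.024^14.4 = 2.50 × 1.407 = 3.518 d⁻¹.

k_a ≈ 3.52 d⁻¹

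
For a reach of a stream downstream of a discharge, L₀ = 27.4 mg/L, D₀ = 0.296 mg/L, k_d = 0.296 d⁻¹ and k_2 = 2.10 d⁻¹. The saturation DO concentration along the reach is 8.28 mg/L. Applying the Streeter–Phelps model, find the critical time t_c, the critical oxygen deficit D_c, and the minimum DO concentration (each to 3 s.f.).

t_c ≈ 1.05 d; D_c ≈ 2.83 mg/L; min DO ≈ 5.45 mg/L

At the critical point dD/dt = 0, so k_d L₀ e^(−k_d t) = k_2 D. Substituting D(t) from the Streeter–Phelps equation and solving for t gives
t_c = ln[(k_2/k_d)(1 − D₀(k_2−k_d)/(k_d L₀))] / (k_2−k_d).
Here k_2−k_d = 1.804 d⁻¹ and 1 − D₀(k_2−k_d)/(k_d L₀) = 1 − 0.296×1.804/(0.296×27.4) = 0.9342, so
t_c = ln(7.095 × 0.9342) / 1.804 = 1.891 / 1.804 = 1.048 d.
L(t_c) = L₀ e^(−k_d t_c) = 27.4 × 0.7332 = 20.09 mg/L, and at the critical point k_2 D_c = k_d L, so D_c = (0.296/2.10) × 20.09 = 2.832 mg/L.
Minimum DO = C_s − D_c = 8.28 − 2.832 = 5.448 mg/L.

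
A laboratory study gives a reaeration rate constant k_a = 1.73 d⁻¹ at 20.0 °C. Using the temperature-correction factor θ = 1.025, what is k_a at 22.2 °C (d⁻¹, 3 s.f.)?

k_a(T₂) = k_a(T₁) · θ^(T₂−T₁) = 1.73 × 1.025^(22.2−20.0)
= 1.73 × 1.025^2.20 = 1.73 × 1.056 = 1.827 d⁻¹.

k_a ≈ 1.83 d⁻¹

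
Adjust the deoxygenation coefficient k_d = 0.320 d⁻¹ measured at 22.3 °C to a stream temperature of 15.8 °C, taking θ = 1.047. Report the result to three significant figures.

k_d(T₂) = k_d(T₁) · θ^(T₂−T₁) = 0.320 × 1.047^(15.8−22.3)
= 0.320 × 1.047^-6.50 = 0.320 × 0.7419 = 0.2374 d⁻¹.

k_d ≈ 0.237 d⁻¹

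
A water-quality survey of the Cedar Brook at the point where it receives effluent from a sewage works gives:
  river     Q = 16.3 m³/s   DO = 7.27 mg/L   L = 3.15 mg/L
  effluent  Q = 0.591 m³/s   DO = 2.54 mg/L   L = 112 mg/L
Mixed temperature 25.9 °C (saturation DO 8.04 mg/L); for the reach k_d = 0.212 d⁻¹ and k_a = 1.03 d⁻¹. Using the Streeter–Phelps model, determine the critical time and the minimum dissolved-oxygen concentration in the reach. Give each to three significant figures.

Mixed DO = (16.3×7.27 + 0.591×2.54)/(16.3+0.591) = 120.0/16.89 = 7.105 mg/L.
Mixed L₀ = (16.3×3.15 + 0.591×112)/(16.89) = 117.5/16.89 = 6.959 mg/L.
Initial deficit D₀ = C_s − DO₀ = 8.04 − 7.105 = 0.9355 mg/L.
t_c = (1/0.8180) ln[(1.03/0.212)(1 − 0.9355×0.8180/(0.212×6.959))] = 1.222 × ln(2.338) = 1.038 d.
D_c = (0.212/1.03) × 6.959 × e^(−0.212×1.038) = 0.2058 × 6.959 × 0.8024 = 1.149 mg/L.
Minimum DO = 8.04 − 1.149 = 6.891 mg/L.

t_c ≈ 1.04 d; minimum DO ≈ 6.89 mg/L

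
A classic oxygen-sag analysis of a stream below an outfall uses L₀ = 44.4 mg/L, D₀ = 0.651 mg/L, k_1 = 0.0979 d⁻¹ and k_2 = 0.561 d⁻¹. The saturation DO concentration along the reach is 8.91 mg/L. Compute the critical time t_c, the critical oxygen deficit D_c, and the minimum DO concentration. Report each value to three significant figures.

t_c ≈ 3.61 d; D_c ≈ 5.44 mg/L; min DO ≈ 3.47 mg/L

t_c = [1/(k_2−k_1)] ln[(k_2/k_1)(1 − D₀(k_2−k_1)/(k_1 L₀))]
= [1/(0.561−0.0979)] ln[(0.561/0.0979)(1 − 0.651×0.4631/(0.0979×44.4))]
= (1/0.4631) ln[5.730 × 0.9306] = 2.159 × ln(5.333) = 2.159 × 1.674 = 3.615 d.
D_c = (k_1/k_2) L₀ e^(−k_1 t_c) = (0.0979/0.561) × 44.4 × e^(−0.0979×3.615) = 0.1745 × 44.4 × 0.7020 = 5.439 mg/L.
Minimum DO = C_s − D_c = 8.91 − 5.439 = 3.471 mg/L.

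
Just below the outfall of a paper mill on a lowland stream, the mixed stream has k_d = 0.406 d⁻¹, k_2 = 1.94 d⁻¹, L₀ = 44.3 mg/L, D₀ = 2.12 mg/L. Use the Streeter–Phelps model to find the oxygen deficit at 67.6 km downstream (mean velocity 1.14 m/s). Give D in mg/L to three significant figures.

D ≈ 6.34 mg/L

Travel time t = x/v = 67.6 km / (1.14 m/s) = 67600 m / 1.14 m/s = 59300 s = 0.6863 d.
k_d L₀/(k_2−k_d) = 0.406×44.3/(1.94−0.406) = 17.99/1.534 = 11.72 mg/L.
e^(−k_d t) = e^(−0.406×0.6863) = 0.7568; e^(−k_2 t) = e^(−1.94×0.6863) = 0.2641.
D = 11.72 × (0.7568 − 0.2641) + 2.12 × 0.2641 = 5.777 + 0.5599 = 6.337 mg/L.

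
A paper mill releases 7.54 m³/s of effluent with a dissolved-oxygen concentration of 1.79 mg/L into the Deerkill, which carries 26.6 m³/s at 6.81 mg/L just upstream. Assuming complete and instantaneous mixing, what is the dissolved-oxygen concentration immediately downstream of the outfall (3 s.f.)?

Flow-weighted mixing: C = (Q_r C_r + Q_w C_w)/(Q_r + Q_w)
= (26.6×6.81 + 7.54×1.79)/(26.6 + 7.54) = 194.6/34.14 = 5.701 mg/L.

5.70 mg/L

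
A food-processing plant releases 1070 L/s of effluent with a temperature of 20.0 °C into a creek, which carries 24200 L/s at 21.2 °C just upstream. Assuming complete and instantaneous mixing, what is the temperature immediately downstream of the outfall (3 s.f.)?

Flow-weighted mixing: C = (Q_r C_r + Q_w C_w)/(Q_r + Q_w)
= (24200×21.2 + 1070×20.0)/(24200 + 1070) = 534400/25270 = 21.15 °C.

21.1 °C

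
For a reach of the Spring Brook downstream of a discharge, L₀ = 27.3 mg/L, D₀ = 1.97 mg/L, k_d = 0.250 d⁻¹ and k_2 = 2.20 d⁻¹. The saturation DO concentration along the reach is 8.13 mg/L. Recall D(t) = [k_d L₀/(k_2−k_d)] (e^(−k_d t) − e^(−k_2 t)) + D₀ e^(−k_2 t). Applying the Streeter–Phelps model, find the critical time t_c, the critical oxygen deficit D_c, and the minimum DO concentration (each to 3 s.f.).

t_c ≈ 0.691 d; D_c ≈ 2.61 mg/L; min DO ≈ 5.52 mg/L

At the critical point dD/dt = 0, so k_d L₀ e^(−k_d t) = k_2 D. Substituting D(t) from the Streeter–Phelps equation and solving for t gives
t_c = ln[(k_2/k_d)(1 − D₀(k_2−k_d)/(k_d L₀))] / (k_2−k_d).
Here k_2−k_d = 1.950 d⁻¹ and 1 − D₀(k_2−k_d)/(k_d L₀) = 1 − 1.97×1.950/(0.250×27.3) = 0.4371, so
t_c = ln(8.800 × 0.4371) / 1.950 = 1.347 / 1.950 = 0.6909 d.
D_c = (k_d/k_2) L₀ e^(−k_d t_c) = (0.250/2.20) × 27.3 × e^(−0.250×0.6909) = 0.1136 × 27.3 × 0.8414 = 2.610 mg/L.
Minimum DO = C_s − D_c = 8.13 − 2.610 = 5.520 mg/L.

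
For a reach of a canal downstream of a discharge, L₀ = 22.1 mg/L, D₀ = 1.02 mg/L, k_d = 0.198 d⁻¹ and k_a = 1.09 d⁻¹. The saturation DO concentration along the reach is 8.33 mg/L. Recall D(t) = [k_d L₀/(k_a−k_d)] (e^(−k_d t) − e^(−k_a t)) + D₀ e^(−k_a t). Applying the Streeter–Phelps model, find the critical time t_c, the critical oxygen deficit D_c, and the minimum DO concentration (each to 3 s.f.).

With k_a/k_d = 5.505 and 1 − D₀(k_a−k_d)/(k_d L₀) = 0.7921,
t_c = ln(5.505 × 0.7921) / (1.09 − 0.198) = ln(4.360) / 0.8920 = 1.473/0.8920 = 1.651 d.
D_c = (k_d/k_a) L₀ e^(−k_d t_c) = (0.198/1.09) × 22.1 × e^(−0.198×1.651) = 0.1817 × 22.1 × 0.7212 = 2.895 mg/L.
Minimum DO = C_s − D_c = 8.33 − 2.895 = 5.435 mg/L.

t_c ≈ 1.65 d; D_c ≈ 2.90 mg/L; min DO ≈ 5.43 mg/L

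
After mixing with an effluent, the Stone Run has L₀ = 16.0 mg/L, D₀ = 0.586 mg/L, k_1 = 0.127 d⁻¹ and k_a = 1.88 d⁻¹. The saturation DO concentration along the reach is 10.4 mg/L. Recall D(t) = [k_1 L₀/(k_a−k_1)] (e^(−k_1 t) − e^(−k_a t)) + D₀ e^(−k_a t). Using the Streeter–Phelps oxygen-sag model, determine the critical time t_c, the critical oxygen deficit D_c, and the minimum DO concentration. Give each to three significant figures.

t_c ≈ 1.14 d; D_c ≈ 0.936 mg/L; min DO ≈ 9.46 mg/L

t_c = [1/(k_a−k_1)] ln[(k_a/k_1)(1 − D₀(k_a−k_1)/(k_1 L₀))]
= [1/(1.88−0.127)] ln[(1.88/0.127)(1 − 0.586×1.753/(0.127×16.0))]
= (1/1.753) ln[14.80 × 0.4945] = 0.5705 × ln(7.320) = 0.5705 × 1.991 = 1.136 d.
L(t_c) = L₀ e^(−k_1 t_c) = 16.0 × 0.8657 = 13.85 mg/L, and at the critical point k_a D_c = k_1 L, so D_c = (0.127/1.88) × 13.85 = 0.9357 mg/L.
Minimum DO = C_s − D_c = 10.4 − 0.9357 = 9.464 mg/L.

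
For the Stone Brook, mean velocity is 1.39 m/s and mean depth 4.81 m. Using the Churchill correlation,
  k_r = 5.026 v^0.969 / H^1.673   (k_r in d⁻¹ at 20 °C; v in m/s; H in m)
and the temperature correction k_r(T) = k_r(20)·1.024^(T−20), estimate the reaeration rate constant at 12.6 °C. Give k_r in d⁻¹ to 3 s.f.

k_r ≈ 0.419 d⁻¹

k_r(20) = 5.026 × 1.39^0.969 / 4.81^1.673 = 5.026 × 1.376 / 13.84 = 0.4995 d⁻¹.
k_r(12.6) = 0.4995 × 1.024^(12.6−20) = 0.4995 × 0.8390 = 0.4191 d⁻¹.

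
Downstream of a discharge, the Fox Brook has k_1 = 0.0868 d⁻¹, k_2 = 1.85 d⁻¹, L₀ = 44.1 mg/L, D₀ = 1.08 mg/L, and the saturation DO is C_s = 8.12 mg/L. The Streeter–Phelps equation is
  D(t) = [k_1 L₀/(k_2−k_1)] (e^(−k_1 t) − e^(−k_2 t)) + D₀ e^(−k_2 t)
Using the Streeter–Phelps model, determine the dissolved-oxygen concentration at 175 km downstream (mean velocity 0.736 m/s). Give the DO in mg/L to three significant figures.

Travel time t = x/v = 175 km / (0.736 m/s) = 175000 m / 0.736 m/s = 237800 s = 2.752 d.
k_1 L₀/(k_2−k_1) = 0.0868×44.1/(1.85−0.0868) = 3.828/1.763 = 2.171 mg/L.
e^(−k_1 t) = e^(−0.0868×2.752) = 0.7875; e^(−k_2 t) = e^(−1.85×2.752) = 0.006151.
D = 2.171 × (0.7875 − 0.006151) + 1.08 × 0.006151 = 1.696 + 0.006643 = 1.703 mg/L.
DO = C_s − D = 8.12 − 1.703 = 6.417 mg/L.

DO ≈ 6.42 mg/L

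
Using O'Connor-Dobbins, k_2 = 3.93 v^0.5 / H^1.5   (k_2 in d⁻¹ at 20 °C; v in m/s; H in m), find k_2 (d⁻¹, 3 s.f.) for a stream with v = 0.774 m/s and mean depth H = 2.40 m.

k_2 ≈ 0.930 d⁻¹

k_2 = 3.93 × 0.774^0.5 / 2.40^1.5 = 3.93 × 0.8798 / 3.718 = 0.9299 d⁻¹.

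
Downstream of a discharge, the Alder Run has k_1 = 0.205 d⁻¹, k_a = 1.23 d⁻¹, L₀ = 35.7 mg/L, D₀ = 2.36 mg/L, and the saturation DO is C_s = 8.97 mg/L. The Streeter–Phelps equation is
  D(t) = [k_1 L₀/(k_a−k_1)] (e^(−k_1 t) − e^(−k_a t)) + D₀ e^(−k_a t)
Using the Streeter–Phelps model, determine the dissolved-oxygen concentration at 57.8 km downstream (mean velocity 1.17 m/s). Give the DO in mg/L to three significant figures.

DO ≈ 4.99 mg/L

Travel time t = x/v = 57.8 km / (1.17 m/s) = 57800 m / 1.17 m/s = 49400 s = 0.5718 d.
k_1 L₀/(k_a−k_1) = 0.205×35.7/(1.23−0.205) = 7.319/1.025 = 7.140 mg/L.
e^(−k_1 t) = e^(−0.205×0.5718) = 0.8894; e^(−k_a t) = e^(−1.23×0.5718) = 0.4950.
D = 7.140 × (0.8894 − 0.4950) + 2.36 × 0.4950 = 2.816 + 1.168 = 3.984 mg/L.
DO = C_s − D = 8.97 − 3.984 = 4.986 mg/L.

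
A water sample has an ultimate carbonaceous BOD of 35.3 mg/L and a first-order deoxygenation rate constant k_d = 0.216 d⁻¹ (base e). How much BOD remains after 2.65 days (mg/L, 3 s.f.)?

L ≈ 19.9 mg/L

L_t = L₀ e^(−k_d t) = 35.3 × e^(−0.216×2.65) = 35.3 × 0.5642 = 19.92 mg/L.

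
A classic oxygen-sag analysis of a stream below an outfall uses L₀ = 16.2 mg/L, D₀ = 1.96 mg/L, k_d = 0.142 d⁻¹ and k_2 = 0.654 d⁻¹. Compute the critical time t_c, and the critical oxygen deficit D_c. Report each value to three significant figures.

t_c ≈ 1.86 d; D_c ≈ 2.70 mg/L

With k_2/k_d = 4.606 and 1 − D₀(k_2−k_d)/(k_d L₀) = 0.5638,
t_c = ln(4.606 × 0.5638) / (0.654 − 0.142) = ln(2.596) / 0.5120 = 0.9542/0.5120 = 1.864 d.
L(t_c) = L₀ e^(−k_d t_c) = 16.2 × 0.7675 = 12.43 mg/L, and at the critical point k_2 D_c = k_d L, so D_c = (0.142/0.654) × 12.43 = 2.700 mg/L.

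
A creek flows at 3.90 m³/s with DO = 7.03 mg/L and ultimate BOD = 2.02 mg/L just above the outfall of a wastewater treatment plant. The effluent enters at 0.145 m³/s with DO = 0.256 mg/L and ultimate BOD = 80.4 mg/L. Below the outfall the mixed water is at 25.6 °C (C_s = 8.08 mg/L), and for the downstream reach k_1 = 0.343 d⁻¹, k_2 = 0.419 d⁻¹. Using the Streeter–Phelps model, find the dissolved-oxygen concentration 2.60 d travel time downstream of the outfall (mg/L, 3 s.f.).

DO ≈ 6.04 mg/L

Mixed DO = (3.90×7.03 + 0.145×0.256)/(3.90+0.145) = 27.45/4.045 = 6.787 mg/L.
Mixed L₀ = (3.90×2.02 + 0.145×80.4)/(4.045) = 19.54/4.045 = 4.830 mg/L.
Initial deficit D₀ = C_s − DO₀ = 8.08 − 6.787 = 1.293 mg/L.
D(2.60) = [0.343×4.830/(0.419−0.343)](e^(−0.343×2.60) − e^(−0.419×2.60)) + 1.293 e^(−0.419×2.60)
= 21.80 × (0.4099 − 0.3364) + 1.293 × 0.3364 = 2.037 mg/L.
DO = 8.08 − 2.037 = 6.043 mg/L.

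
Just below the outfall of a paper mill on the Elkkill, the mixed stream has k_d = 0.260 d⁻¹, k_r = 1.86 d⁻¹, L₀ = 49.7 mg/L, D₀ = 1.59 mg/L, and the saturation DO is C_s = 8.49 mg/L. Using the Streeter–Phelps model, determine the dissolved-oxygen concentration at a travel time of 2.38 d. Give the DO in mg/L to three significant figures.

k_d L₀/(k_r−k_d) = 0.260×49.7/(1.86−0.260) = 12.92/1.600 = 8.076 mg/L.
e^(−k_d t) = e^(−0.260×2.380) = 0.5386; e^(−k_r t) = e^(−1.86×2.380) = 0.01195.
D = 8.076 × (0.5386 − 0.01195) + 1.59 × 0.01195 = 4.253 + 0.01900 = 4.272 mg/L.
DO = C_s − D = 8.49 − 4.272 = 4.218 mg/L.

DO ≈ 4.22 mg/L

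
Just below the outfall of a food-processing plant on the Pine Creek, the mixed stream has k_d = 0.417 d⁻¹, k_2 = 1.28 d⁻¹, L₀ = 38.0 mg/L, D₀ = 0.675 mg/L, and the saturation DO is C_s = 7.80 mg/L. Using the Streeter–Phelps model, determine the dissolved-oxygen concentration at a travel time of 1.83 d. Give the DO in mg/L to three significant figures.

k_d L₀/(k_2−k_d) = 0.417×38.0/(1.28−0.417) = 15.85/0.8630 = 18.36 mg/L.
e^(−k_d t) = e^(−0.417×1.830) = 0.4662; e^(−k_2 t) = e^(−1.28×1.830) = 0.09610.
D = 18.36 × (0.4662 − 0.09610) + 0.675 × 0.09610 = 6.796 + 0.06487 = 6.861 mg/L.
DO = C_s − D = 7.80 − 6.861 = 0.9392 mg/L.

DO ≈ 0.939 mg/L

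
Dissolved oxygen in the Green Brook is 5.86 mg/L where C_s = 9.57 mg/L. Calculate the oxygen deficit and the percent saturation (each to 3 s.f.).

D ≈ 3.71 mg/L; 61.2 % saturation

D = C_s − C = 9.57 − 5.86 = 3.71 mg/L.
% saturation = 5.86/9.57 × 100 = 61.2 %.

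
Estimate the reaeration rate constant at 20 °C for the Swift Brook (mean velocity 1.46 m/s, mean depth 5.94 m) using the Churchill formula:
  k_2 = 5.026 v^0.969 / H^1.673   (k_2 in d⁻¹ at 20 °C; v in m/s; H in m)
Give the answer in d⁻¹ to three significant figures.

k_2 ≈ 0.368 d⁻¹

k_2 = 5.026 × 1.46^0.969 / 5.94^1.673 = 5.026 × 1.443 / 19.70 = 0.3681 d⁻¹.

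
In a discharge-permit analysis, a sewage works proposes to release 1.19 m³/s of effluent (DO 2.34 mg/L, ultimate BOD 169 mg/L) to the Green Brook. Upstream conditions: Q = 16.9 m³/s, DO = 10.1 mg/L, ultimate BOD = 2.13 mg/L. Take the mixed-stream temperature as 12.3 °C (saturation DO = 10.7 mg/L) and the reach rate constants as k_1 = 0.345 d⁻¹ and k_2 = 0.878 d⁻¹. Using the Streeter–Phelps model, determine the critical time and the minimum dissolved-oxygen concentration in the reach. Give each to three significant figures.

t_c ≈ 1.49 d; minimum DO ≈ 7.62 mg/L

Mixed DO = (16.9×10.1 + 1.19×2.34)/(16.9+1.19) = 173.5/18.09 = 9.590 mg/L.
Mixed L₀ = (16.9×2.13 + 1.19×169)/(18.09) = 237.1/18.09 = 13.11 mg/L.
Initial deficit D₀ = C_s − DO₀ = 10.7 − 9.590 = 1.110 mg/L.
t_c = (1/0.5330) ln[(0.878/0.345)(1 − 1.110×0.5330/(0.345×13.11))] = 1.876 × ln(2.212) = 1.489 d.
D_c = (0.345/0.878) × 13.11 × e^(−0.345×1.489) = 0.3929 × 13.11 × 0.5982 = 3.081 mg/L.
Minimum DO = 10.7 − 3.081 = 7.619 mg/L.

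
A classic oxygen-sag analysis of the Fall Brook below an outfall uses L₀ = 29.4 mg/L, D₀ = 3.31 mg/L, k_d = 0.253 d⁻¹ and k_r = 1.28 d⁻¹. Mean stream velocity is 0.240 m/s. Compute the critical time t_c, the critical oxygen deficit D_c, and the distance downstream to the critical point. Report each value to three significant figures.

t_c ≈ 0.984 d; D_c ≈ 4.53 mg/L; x_c ≈ 20.4 km

At the critical point dD/dt = 0, so k_d L₀ e^(−k_d t) = k_r D. Substituting D(t) from the Streeter–Phelps equation and solving for t gives
t_c = ln[(k_r/k_d)(1 − D₀(k_r−k_d)/(k_d L₀))] / (k_r−k_d).
Here k_r−k_d = 1.027 d⁻¹ and 1 − D₀(k_r−k_d)/(k_d L₀) = 1 − 3.31×1.027/(0.253×29.4) = 0.5430, so
t_c = ln(5.059 × 0.5430) / 1.027 = 1.011 / 1.027 = 0.9840 d.
L(t_c) = L₀ e^(−k_d t_c) = 29.4 × 0.7796 = 22.92 mg/L, and at the critical point k_r D_c = k_d L, so D_c = (0.253/1.28) × 22.92 = 4.530 mg/L.
x_c = v t_c = 0.240 m/s × 0.9840 d × 86400 s/d = 20400 m ≈ 20.4 km.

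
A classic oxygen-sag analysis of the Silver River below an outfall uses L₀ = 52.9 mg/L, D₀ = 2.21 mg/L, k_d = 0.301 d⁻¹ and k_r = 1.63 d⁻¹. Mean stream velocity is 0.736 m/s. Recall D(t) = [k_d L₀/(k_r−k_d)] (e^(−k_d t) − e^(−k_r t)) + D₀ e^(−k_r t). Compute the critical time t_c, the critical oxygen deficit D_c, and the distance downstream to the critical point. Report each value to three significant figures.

At the critical point dD/dt = 0, so k_d L₀ e^(−k_d t) = k_r D. Substituting D(t) from the Streeter–Phelps equation and solving for t gives
t_c = ln[(k_r/k_d)(1 − D₀(k_r−k_d)/(k_d L₀))] / (k_r−k_d).
Here k_r−k_d = 1.329 d⁻¹ and 1 − D₀(k_r−k_d)/(k_d L₀) = 1 − 2.21×1.329/(0.301×52.9) = 0.8155, so
t_c = ln(5.415 × 0.8155) / 1.329 = 1.485 / 1.329 = 1.118 d.
D_c = (k_d/k_r) L₀ e^(−k_d t_c) = (0.301/1.63) × 52.9 × e^(−0.301×1.118) = 0.1847 × 52.9 × 0.7143 = 6.978 mg/L.
x_c = v t_c = 0.736 m/s × 1.118 d × 86400 s/d = 71070 m ≈ 71.1 km.

t_c ≈ 1.12 d; D_c ≈ 6.98 mg/L; x_c ≈ 71.1 km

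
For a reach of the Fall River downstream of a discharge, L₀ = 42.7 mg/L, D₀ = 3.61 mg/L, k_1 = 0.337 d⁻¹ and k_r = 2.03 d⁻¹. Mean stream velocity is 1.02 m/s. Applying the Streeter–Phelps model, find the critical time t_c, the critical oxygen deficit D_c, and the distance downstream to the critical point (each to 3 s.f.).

t_c = [1/(k_r−k_1)] ln[(k_r/k_1)(1 − D₀(k_r−k_1)/(k_1 L₀))]
= [1/(2.03−0.337)] ln[(2.03/0.337)(1 − 3.61×1.693/(0.337×42.7))]
= (1/1.693) ln[6.024 × 0.5753] = 0.5907 × ln(3.465) = 0.5907 × 1.243 = 0.7341 d.
L(t_c) = L₀ e^(−k_1 t_c) = 42.7 × 0.7808 = 33.34 mg/L, and at the critical point k_r D_c = k_1 L, so D_c = (0.337/2.03) × 33.34 = 5.535 mg/L.
x_c = v t_c = 1.02 m/s × 0.7341 d × 86400 s/d = 64690 m ≈ 64.7 km.

t_c ≈ 0.734 d; D_c ≈ 5.54 mg/L; x_c ≈ 64.7 km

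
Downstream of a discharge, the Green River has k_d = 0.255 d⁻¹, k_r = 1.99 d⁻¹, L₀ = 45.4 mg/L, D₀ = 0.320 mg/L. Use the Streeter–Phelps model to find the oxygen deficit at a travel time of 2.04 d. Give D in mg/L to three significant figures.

D ≈ 3.86 mg/L

k_d L₀/(k_r−k_d) = 0.255×45.4/(1.99−0.255) = 11.58/1.735 = 6.673 mg/L.
e^(−k_d t) = e^(−0.255×2.040) = 0.5944; e^(−k_r t) = e^(−1.99×2.040) = 0.01726.
D = 6.673 × (0.5944 − 0.01726) + 0.320 × 0.01726 = 3.851 + 0.005522 = 3.857 mg/L.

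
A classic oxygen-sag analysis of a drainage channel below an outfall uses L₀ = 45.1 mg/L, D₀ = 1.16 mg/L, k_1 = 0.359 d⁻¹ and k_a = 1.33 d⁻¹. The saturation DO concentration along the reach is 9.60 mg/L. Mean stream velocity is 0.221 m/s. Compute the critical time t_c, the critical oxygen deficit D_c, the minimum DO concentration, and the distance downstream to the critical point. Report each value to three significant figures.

At the critical point dD/dt = 0, so k_1 L₀ e^(−k_1 t) = k_a D. Substituting D(t) from the Streeter–Phelps equation and solving for t gives
t_c = ln[(k_a/k_1)(1 − D₀(k_a−k_1)/(k_1 L₀))] / (k_a−k_1).
Here k_a−k_1 = 0.9710 d⁻¹ and 1 − D₀(k_a−k_1)/(k_1 L₀) = 1 − 1.16×0.9710/(0.359×45.1) = 0.9304, so
t_c = ln(3.705 × 0.9304) / 0.9710 = 1.238 / 0.9710 = 1.274 d.
L(t_c) = L₀ e^(−k_1 t_c) = 45.1 × 0.6328 = 28.54 mg/L, and at the critical point k_a D_c = k_1 L, so D_c = (0.359/1.33) × 28.54 = 7.704 mg/L.
Minimum DO = C_s − D_c = 9.60 − 7.704 = 1.896 mg/L.
x_c = v t_c = 0.221 m/s × 1.274 d × 86400 s/d = 24340 m ≈ 24.3 km.

t_c ≈ 1.27 d; D_c ≈ 7.70 mg/L; min DO ≈ 1.90 mg/L; x_c ≈ 24.3 km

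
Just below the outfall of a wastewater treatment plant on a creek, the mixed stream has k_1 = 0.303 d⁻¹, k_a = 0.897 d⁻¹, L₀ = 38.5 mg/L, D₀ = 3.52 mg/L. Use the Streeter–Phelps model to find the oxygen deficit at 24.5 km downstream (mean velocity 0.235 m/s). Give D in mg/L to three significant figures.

Travel time t = x/v = 24.5 km / (0.235 m/s) = 24500 m / 0.235 m/s = 104300 s = 1.207 d.
k_1 L₀/(k_a−k_1) = 0.303×38.5/(0.897−0.303) = 11.67/0.5940 = 19.64 mg/L.
e^(−k_1 t) = e^(−0.303×1.207) = 0.6938; e^(−k_a t) = e^(−0.897×1.207) = 0.3388.
D = 19.64 × (0.6938 − 0.3388) + 3.52 × 0.3388 = 6.971 + 1.193 = 8.164 mg/L.

D ≈ 8.16 mg/L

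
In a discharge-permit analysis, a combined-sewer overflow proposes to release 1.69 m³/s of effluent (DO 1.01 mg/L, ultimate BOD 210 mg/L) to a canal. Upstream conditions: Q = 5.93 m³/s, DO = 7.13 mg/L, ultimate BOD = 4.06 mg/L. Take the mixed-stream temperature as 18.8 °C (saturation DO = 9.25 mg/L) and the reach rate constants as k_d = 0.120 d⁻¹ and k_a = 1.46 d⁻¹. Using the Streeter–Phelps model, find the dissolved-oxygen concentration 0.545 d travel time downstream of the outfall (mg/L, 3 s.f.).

DO ≈ 5.52 mg/L

Mixed DO = (5.93×7.13 + 1.69×1.01)/(5.93+1.69) = 43.99/7.620 = 5.773 mg/L.
Mixed L₀ = (5.93×4.06 + 1.69×210)/(7.620) = 379.0/7.620 = 49.73 mg/L.
Initial deficit D₀ = C_s − DO₀ = 9.25 − 5.773 = 3.477 mg/L.
D(0.545) = [0.120×49.73/(1.46−0.120)](e^(−0.120×0.545) − e^(−1.46×0.545)) + 3.477 e^(−1.46×0.545)
= 4.454 × (0.9367 − 0.4513) + 3.477 × 0.4513 = 3.731 mg/L.
DO = 9.25 − 3.731 = 5.519 mg/L.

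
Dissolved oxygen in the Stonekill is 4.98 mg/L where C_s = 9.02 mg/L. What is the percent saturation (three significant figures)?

% saturation = C/C_s × 100 = 4.98/9.02 × 100 = 55.2 %.

55.2 % saturation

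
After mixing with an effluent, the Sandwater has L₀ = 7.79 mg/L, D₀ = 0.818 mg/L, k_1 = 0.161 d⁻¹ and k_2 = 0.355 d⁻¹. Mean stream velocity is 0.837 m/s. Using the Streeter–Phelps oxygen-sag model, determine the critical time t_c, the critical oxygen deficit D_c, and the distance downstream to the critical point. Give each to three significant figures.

t_c ≈ 3.38 d; D_c ≈ 2.05 mg/L; x_c ≈ 244 km

At the critical point dD/dt = 0, so k_1 L₀ e^(−k_1 t) = k_2 D. Substituting D(t) from the Streeter–Phelps equation and solving for t gives
t_c = ln[(k_2/k_1)(1 − D₀(k_2−k_1)/(k_1 L₀))] / (k_2−k_1).
Here k_2−k_1 = 0.1940 d⁻¹ and 1 − D₀(k_2−k_1)/(k_1 L₀) = 1 − 0.818×0.1940/(0.161×7.79) = 0.8735, so
t_c = ln(2.205 × 0.8735) / 0.1940 = 0.6554 / 0.1940 = 3.379 d.
L(t_c) = L₀ e^(−k_1 t_c) = 7.79 × 0.5805 = 4.522 mg/L, and at the critical point k_2 D_c = k_1 L, so D_c = (0.161/0.355) × 4.522 = 2.051 mg/L.
x_c = v t_c = 0.837 m/s × 3.379 d × 86400 s/d = 244300 m ≈ 244 km.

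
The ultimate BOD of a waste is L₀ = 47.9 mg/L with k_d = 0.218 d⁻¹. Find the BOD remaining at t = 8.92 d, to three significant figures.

L_t = L₀ e^(−k_d t) = 47.9 × e^(−0.218×8.92) = 47.9 × 0.1431 = 6.852 mg/L.

L ≈ 6.85 mg/L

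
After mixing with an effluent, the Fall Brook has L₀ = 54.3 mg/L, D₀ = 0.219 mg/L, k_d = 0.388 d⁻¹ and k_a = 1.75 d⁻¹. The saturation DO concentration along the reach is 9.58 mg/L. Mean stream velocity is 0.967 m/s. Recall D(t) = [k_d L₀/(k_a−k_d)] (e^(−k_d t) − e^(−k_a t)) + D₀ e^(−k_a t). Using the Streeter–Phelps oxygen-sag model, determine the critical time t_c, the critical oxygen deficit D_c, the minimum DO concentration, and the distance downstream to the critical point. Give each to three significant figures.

With k_a/k_d = 4.510 and 1 − D₀(k_a−k_d)/(k_d L₀) = 0.9858,
t_c = ln(4.510 × 0.9858) / (1.75 − 0.388) = ln(4.446) / 1.362 = 1.492/1.362 = 1.096 d.
D_c = (k_d/k_a) L₀ e^(−k_d t_c) = (0.388/1.75) × 54.3 × e^(−0.388×1.096) = 0.2217 × 54.3 × 0.6537 = 7.870 mg/L.
Minimum DO = C_s − D_c = 9.58 − 7.870 = 1.710 mg/L.
x_c = v t_c = 0.967 m/s × 1.096 d × 86400 s/d = 91530 m ≈ 91.5 km.

t_c ≈ 1.10 d; D_c ≈ 7.87 mg/L; min DO ≈ 1.71 mg/L; x_c ≈ 91.5 km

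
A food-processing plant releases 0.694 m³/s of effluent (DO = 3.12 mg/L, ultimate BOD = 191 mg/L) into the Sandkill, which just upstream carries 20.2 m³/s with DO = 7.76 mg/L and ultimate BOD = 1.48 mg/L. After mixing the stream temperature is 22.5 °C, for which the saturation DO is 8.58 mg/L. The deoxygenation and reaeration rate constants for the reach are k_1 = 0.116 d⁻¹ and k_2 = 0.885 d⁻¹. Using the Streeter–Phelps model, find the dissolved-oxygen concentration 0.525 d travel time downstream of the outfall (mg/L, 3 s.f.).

Mixed DO = (20.2×7.76 + 0.694×3.12)/(20.2+0.694) = 158.9/20.89 = 7.606 mg/L.
Mixed L₀ = (20.2×1.48 + 0.694×191)/(20.89) = 162.4/20.89 = 7.775 mg/L.
Initial deficit D₀ = C_s − DO₀ = 8.58 − 7.606 = 0.9741 mg/L.
D(0.525) = [0.116×7.775/(0.885−0.116)](e^(−0.116×0.525) − e^(−0.885×0.525)) + 0.9741 e^(−0.885×0.525)
= 1.173 × (0.9409 − 0.6284) + 0.9741 × 0.6284 = 0.9787 mg/L.
DO = 8.58 − 0.9787 = 7.601 mg/L.

DO ≈ 7.60 mg/L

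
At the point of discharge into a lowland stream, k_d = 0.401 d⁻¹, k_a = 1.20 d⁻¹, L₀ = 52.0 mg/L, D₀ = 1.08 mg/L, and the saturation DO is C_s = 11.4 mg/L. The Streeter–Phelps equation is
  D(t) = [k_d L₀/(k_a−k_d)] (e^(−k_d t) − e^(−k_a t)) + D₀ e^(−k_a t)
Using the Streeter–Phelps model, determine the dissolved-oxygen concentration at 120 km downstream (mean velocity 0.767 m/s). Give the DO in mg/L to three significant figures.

DO ≈ 1.62 mg/L

Travel time t = x/v = 120 km / (0.767 m/s) = 120000 m / 0.767 m/s = 156500 s = 1.811 d.
k_d L₀/(k_a−k_d) = 0.401×52.0/(1.20−0.401) = 20.85/0.7990 = 26.10 mg/L.
e^(−k_d t) = e^(−0.401×1.811) = 0.4838; e^(−k_a t) = e^(−1.20×1.811) = 0.1138.
D = 26.10 × (0.4838 − 0.1138) + 1.08 × 0.1138 = 9.654 + 0.1229 = 9.777 mg/L.
DO = C_s − D = 11.4 − 9.777 = 1.623 mg/L.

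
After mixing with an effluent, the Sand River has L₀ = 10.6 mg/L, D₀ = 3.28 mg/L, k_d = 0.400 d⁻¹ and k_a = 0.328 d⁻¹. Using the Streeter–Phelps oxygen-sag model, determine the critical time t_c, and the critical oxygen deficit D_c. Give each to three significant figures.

t_c ≈ 2.00 d; D_c ≈ 5.80 mg/L

At the critical point dD/dt = 0, so k_d L₀ e^(−k_d t) = k_a D. Substituting D(t) from the Streeter–Phelps equation and solving for t gives
t_c = ln[(k_a/k_d)(1 − D₀(k_a−k_d)/(k_d L₀))] / (k_a−k_d).
Here k_a−k_d = -0.07200 d⁻¹ and 1 − D₀(k_a−k_d)/(k_d L₀) = 1 − 3.28×-0.07200/(0.400×10.6) = 1.056, so
t_c = ln(0.8200 × 1.056) / -0.07200 = -0.1442 / -0.07200 = 2.003 d.
L(t_c) = L₀ e^(−k_d t_c) = 10.6 × 0.4487 = 4.756 mg/L, and at the critical point k_a D_c = k_d L, so D_c = (0.400/0.328) × 4.756 = 5.800 mg/L.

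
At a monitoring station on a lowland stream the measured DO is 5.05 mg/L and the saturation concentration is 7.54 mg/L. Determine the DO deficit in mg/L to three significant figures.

D = C_s − C = 7.54 − 5.05 = 2.49 mg/L.

D ≈ 2.49 mg/L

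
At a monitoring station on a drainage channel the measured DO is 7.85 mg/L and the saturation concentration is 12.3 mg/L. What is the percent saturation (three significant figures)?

% saturation = C/C_s × 100 = 7.85/12.3 × 100 = 63.8 %.

63.8 % saturation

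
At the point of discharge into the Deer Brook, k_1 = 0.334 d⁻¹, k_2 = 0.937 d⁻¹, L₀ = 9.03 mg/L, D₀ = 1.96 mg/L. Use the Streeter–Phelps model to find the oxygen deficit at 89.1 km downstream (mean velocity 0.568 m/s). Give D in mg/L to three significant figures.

D ≈ 2.17 mg/L

Travel time t = x/v = 89.1 km / (0.568 m/s) = 89100 m / 0.568 m/s = 156900 s = 1.816 d.
k_1 L₀/(k_2−k_1) = 0.334×9.03/(0.937−0.334) = 3.016/0.6030 = 5.002 mg/L.
e^(−k_1 t) = e^(−0.334×1.816) = 0.5453; e^(−k_2 t) = e^(−0.937×1.816) = 0.1825.
D = 5.002 × (0.5453 − 0.1825) + 1.96 × 0.1825 = 1.815 + 0.3576 = 2.172 mg/L.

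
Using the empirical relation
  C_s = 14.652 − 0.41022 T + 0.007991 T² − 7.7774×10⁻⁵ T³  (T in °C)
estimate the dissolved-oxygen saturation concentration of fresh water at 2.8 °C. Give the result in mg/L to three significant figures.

C_s = 14.652 − 0.41022×2.8 + 0.007991×2.8² − 7.7774×10⁻⁵×2.8³ = 13.56 mg/L.

C_s ≈ 13.6 mg/L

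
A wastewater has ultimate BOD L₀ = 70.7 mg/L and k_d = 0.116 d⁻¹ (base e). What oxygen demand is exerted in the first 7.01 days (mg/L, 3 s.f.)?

y_t = L₀(1 − e^(−k_d t)) = 70.7 × (1 − e^(−0.116×7.01))
= 70.7 × (1 − 0.4435) = 70.7 × 0.5565 = 39.35 mg/L.

y ≈ 39.3 mg/L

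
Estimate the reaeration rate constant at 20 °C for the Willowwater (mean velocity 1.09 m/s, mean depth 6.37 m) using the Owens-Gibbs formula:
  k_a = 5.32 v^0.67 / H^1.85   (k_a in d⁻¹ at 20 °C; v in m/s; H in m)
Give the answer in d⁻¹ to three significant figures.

k_a ≈ 0.183 d⁻¹

k_a = 5.32 × 1.09^0.67 / 6.37^1.85 = 5.32 × 1.059 / 30.74 = 0.1834 d⁻¹.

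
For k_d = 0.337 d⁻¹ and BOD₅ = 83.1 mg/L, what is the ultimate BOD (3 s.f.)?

BOD₅ = L₀(1 − e^(−5k_d)) ⇒ L₀ = BOD₅ / (1 − e^(−5×0.337))
= 83.1 / (1 − 0.1854) = 83.1 / 0.8146 = 102.0 mg/L.

L₀ ≈ 102 mg/L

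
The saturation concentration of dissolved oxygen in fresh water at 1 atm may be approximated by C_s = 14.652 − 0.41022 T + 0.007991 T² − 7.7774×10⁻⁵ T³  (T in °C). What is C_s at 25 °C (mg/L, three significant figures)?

C_s ≈ 8.18 mg/L

C_s = 14.652 − 0.41022×25 + 0.007991×25² − 7.7774×10⁻⁵×25³ = 8.176 mg/L.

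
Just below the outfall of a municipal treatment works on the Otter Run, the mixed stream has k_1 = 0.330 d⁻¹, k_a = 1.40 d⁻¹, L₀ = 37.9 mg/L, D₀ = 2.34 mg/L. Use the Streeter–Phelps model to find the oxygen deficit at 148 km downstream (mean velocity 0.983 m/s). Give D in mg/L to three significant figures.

Travel time t = x/v = 148 km / (0.983 m/s) = 148000 m / 0.983 m/s = 150600 s = 1.743 d.
k_1 L₀/(k_a−k_1) = 0.330×37.9/(1.40−0.330) = 12.51/1.070 = 11.69 mg/L.
e^(−k_1 t) = e^(−0.330×1.743) = 0.5627; e^(−k_a t) = e^(−1.40×1.743) = 0.08719.
D = 11.69 × (0.5627 − 0.08719) + 2.34 × 0.08719 = 5.558 + 0.2040 = 5.762 mg/L.

D ≈ 5.76 mg/L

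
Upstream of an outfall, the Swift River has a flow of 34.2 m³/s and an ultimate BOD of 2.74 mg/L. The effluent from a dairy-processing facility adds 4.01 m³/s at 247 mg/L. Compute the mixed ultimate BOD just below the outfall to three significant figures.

28.4 mg/L

Flow-weighted mixing: C = (Q_r C_r + Q_w C_w)/(Q_r + Q_w)
= (34.2×2.74 + 4.01×247)/(34.2 + 4.01) = 1084/38.21 = 28.37 mg/L.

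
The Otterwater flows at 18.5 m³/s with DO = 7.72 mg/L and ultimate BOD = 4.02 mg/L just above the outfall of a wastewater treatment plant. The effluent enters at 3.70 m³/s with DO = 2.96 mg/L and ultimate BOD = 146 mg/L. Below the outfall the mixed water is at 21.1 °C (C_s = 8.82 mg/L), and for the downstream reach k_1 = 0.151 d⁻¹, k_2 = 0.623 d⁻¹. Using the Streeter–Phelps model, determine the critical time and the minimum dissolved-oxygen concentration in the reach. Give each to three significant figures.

Mixed DO = (18.5×7.72 + 3.70×2.96)/(18.5+3.70) = 153.8/22.20 = 6.927 mg/L.
Mixed L₀ = (18.5×4.02 + 3.70×146)/(22.20) = 614.6/22.20 = 27.68 mg/L.
Initial deficit D₀ = C_s − DO₀ = 8.82 − 6.927 = 1.893 mg/L.
t_c = (1/0.4720) ln[(0.623/0.151)(1 − 1.893×0.4720/(0.151×27.68))] = 2.119 × ln(3.244) = 2.493 d.
D_c = (0.151/0.623) × 27.68 × e^(−0.151×2.493) = 0.2424 × 27.68 × 0.6863 = 4.605 mg/L.
Minimum DO = 8.82 − 4.605 = 4.215 mg/L.

t_c ≈ 2.49 d; minimum DO ≈ 4.22 mg/L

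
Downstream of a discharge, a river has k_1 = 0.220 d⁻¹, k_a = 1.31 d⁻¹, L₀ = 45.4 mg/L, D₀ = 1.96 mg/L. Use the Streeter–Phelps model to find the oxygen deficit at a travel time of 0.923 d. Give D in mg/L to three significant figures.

D ≈ 5.33 mg/L

k_1 L₀/(k_a−k_1) = 0.220×45.4/(1.31−0.220) = 9.988/1.090 = 9.163 mg/L.
e^(−k_1 t) = e^(−0.220×0.9230) = 0.8162; e^(−k_a t) = e^(−1.31×0.9230) = 0.2985.
D = 9.163 × (0.8162 − 0.2985) + 1.96 × 0.2985 = 4.745 + 0.5850 = 5.329 mg/L.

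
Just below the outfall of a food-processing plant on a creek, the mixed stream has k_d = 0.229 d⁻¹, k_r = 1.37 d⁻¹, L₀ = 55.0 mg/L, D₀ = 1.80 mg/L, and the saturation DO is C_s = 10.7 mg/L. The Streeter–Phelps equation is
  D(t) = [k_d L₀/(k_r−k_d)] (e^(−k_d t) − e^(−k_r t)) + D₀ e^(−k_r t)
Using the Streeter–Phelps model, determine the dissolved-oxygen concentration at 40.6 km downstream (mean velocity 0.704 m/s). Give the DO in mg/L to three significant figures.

Travel time t = x/v = 40.6 km / (0.704 m/s) = 40600 m / 0.704 m/s = 57670 s = 0.6675 d.
k_d L₀/(k_r−k_d) = 0.229×55.0/(1.37−0.229) = 12.60/1.141 = 11.04 mg/L.
e^(−k_d t) = e^(−0.229×0.6675) = 0.8583; e^(−k_r t) = e^(−1.37×0.6675) = 0.4007.
D = 11.04 × (0.8583 − 0.4007) + 1.80 × 0.4007 = 5.050 + 0.7213 = 5.772 mg/L.
DO = C_s − D = 10.7 − 5.772 = 4.928 mg/L.

DO ≈ 4.93 mg/L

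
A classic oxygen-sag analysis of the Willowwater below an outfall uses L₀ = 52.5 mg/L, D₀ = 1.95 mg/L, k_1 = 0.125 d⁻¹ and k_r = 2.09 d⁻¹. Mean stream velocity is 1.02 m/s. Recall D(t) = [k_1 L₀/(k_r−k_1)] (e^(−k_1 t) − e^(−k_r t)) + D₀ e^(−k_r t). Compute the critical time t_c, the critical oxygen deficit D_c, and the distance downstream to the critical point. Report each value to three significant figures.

t_c ≈ 0.987 d; D_c ≈ 2.78 mg/L; x_c ≈ 87.0 km

With k_r/k_1 = 16.72 and 1 − D₀(k_r−k_1)/(k_1 L₀) = 0.4161,
t_c = ln(16.72 × 0.4161) / (2.09 − 0.125) = ln(6.957) / 1.965 = 1.940/1.965 = 0.9872 d.
L(t_c) = L₀ e^(−k_1 t_c) = 52.5 × 0.8839 = 46.41 mg/L, and at the critical point k_r D_c = k_1 L, so D_c = (0.125/2.09) × 46.41 = 2.775 mg/L.
x_c = v t_c = 1.02 m/s × 0.9872 d × 86400 s/d = 87000 m ≈ 87.0 km.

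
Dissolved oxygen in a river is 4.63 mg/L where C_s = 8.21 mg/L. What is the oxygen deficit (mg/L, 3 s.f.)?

D ≈ 3.58 mg/L

D = C_s − C = 8.21 − 4.63 = 3.58 mg/L.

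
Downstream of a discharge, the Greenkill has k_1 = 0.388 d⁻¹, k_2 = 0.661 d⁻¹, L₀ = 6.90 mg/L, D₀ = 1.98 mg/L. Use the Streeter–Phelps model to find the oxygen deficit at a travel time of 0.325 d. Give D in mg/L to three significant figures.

D ≈ 2.33 mg/L

k_1 L₀/(k_2−k_1) = 0.388×6.90/(0.661−0.388) = 2.677/0.2730 = 9.807 mg/L.
e^(−k_1 t) = e^(−0.388×0.3250) = 0.8815; e^(−k_2 t) = e^(−0.661×0.3250) = 0.8067.
D = 9.807 × (0.8815 − 0.8067) + 1.98 × 0.8067 = 0.7340 + 1.597 = 2.331 mg/L.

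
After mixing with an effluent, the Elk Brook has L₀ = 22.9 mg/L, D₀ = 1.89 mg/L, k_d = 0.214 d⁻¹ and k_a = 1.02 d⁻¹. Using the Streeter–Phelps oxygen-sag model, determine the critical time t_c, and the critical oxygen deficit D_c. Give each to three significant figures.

t_c ≈ 1.48 d; D_c ≈ 3.50 mg/L

t_c = [1/(k_a−k_d)] ln[(k_a/k_d)(1 − D₀(k_a−k_d)/(k_d L₀))]
= [1/(1.02−0.214)] ln[(1.02/0.214)(1 − 1.89×0.8060/(0.214×22.9))]
= (1/0.8060) ln[4.766 × 0.6892] = 1.241 × ln(3.285) = 1.241 × 1.189 = 1.476 d.
D_c = (k_d/k_a) L₀ e^(−k_d t_c) = (0.214/1.02) × 22.9 × e^(−0.214×1.476) = 0.2098 × 22.9 × 0.7292 = 3.504 mg/L.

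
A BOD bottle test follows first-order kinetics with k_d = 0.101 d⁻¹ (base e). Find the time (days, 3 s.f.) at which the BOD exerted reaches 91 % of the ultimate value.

t ≈ 23.8 d

y/L₀ = 1 − e^(−k_d t) = 0.91 ⇒ e^(−k_d t) = 0.0900
t = −ln(0.0900) / 0.101 = 2.408 / 0.101 = 23.84 d.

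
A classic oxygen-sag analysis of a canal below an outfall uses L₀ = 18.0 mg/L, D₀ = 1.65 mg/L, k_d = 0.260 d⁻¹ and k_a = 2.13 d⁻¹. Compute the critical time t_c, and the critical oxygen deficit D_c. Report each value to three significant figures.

t_c ≈ 0.549 d; D_c ≈ 1.90 mg/L

t_c = [1/(k_a−k_d)] ln[(k_a/k_d)(1 − D₀(k_a−k_d)/(k_d L₀))]
= [1/(2.13−0.260)] ln[(2.13/0.260)(1 − 1.65×1.870/(0.260×18.0))]
= (1/1.870) ln[8.192 × 0.3407] = 0.5348 × ln(2.791) = 0.5348 × 1.026 = 0.5489 d.
L(t_c) = L₀ e^(−k_d t_c) = 18.0 × 0.8670 = 15.61 mg/L, and at the critical point k_a D_c = k_d L, so D_c = (0.260/2.13) × 15.61 = 1.905 mg/L.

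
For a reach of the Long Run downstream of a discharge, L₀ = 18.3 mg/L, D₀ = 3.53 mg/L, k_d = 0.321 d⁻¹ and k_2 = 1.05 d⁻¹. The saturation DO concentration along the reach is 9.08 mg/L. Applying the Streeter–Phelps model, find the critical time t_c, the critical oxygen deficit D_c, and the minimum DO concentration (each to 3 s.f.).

With k_2/k_d = 3.271 and 1 − D₀(k_2−k_d)/(k_d L₀) = 0.5619,
t_c = ln(3.271 × 0.5619) / (1.05 − 0.321) = ln(1.838) / 0.7290 = 0.6087/0.7290 = 0.8350 d.
L(t_c) = L₀ e^(−k_d t_c) = 18.3 × 0.7649 = 14.00 mg/L, and at the critical point k_2 D_c = k_d L, so D_c = (0.321/1.05) × 14.00 = 4.279 mg/L.
Minimum DO = C_s − D_c = 9.08 − 4.279 = 4.801 mg/L.

t_c ≈ 0.835 d; D_c ≈ 4.28 mg/L; min DO ≈ 4.80 mg/L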